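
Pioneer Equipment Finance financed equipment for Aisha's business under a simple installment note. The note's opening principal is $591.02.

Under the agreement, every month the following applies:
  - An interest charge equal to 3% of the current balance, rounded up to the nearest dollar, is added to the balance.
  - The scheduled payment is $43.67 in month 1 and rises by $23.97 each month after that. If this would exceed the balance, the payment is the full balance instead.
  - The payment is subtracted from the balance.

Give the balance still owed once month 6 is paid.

Month 1: opening $591.02; interest $18.00 → $609.02; payment $43.67; balance $565.35
Month 2: opening $565.35; interest $17.00 → $582.35; payment $67.64; balance $514.71
Month 3: opening $514.71; interest $16.00 → $530.71; payment $91.61; balance $439.10
Month 4: opening $439.10; interest $14.00 → $453.10; payment $115.58; balance $337.52
Month 5: opening $337.52; interest $11.00 → $348.52; payment $139.55; balance $208.97
Month 6: opening $208.97; interest $7.00 → $215.97; payment $163.52; balance $52.45

$52.45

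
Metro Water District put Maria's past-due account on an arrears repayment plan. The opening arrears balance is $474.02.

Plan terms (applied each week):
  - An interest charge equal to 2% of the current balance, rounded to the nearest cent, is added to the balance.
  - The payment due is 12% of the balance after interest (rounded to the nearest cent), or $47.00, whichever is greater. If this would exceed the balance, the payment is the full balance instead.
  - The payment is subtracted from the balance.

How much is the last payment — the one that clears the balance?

# | Opening | Interest | Payment | End bal
1 | $474.02 | $9.48 | $58.02 | $425.48
2 | $425.48 | $8.51 | $52.08 | $381.91
3 | $381.91 | $7.64 | $47.00 | $342.55
4 | $342.55 | $6.85 | $47.00 | $302.40
5 | $302.40 | $6.05 | $47.00 | $261.45
6 | $261.45 | $5.23 | $47.00 | $219.68
7 | $219.68 | $4.39 | $47.00 | $177.07
8 | $177.07 | $3.54 | $47.00 | $133.61
9 | $133.61 | $2.67 | $47.00 | $89.28
10 | $89.28 | $1.79 | $47.00 | $44.07
11 | $44.07 | $0.88 | $44.95 | $0.00

$44.95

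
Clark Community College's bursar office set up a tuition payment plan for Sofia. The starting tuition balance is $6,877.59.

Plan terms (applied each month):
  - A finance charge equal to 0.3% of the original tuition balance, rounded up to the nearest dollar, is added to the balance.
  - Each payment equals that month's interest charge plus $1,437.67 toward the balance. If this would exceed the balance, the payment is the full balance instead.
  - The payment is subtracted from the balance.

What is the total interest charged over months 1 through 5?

Month 1: $6,877.59 +$21.00 interest = $6,898.59; pay $1,458.67 → $5,439.92
Month 2: $5,439.92 +$21.00 interest = $5,460.92; pay $1,458.67 → $4,002.25
Month 3: $4,002.25 +$21.00 interest = $4,023.25; pay $1,458.67 → $2,564.58
Month 4: $2,564.58 +$21.00 interest = $2,585.58; pay $1,458.67 → $1,126.91
Month 5: $1,126.91 +$21.00 interest = $1,147.91; pay $1,147.91 → $0.00
Total interest: $21.00 + $21.00 + $21.00 + $21.00 + $21.00 = $105.00

$105.00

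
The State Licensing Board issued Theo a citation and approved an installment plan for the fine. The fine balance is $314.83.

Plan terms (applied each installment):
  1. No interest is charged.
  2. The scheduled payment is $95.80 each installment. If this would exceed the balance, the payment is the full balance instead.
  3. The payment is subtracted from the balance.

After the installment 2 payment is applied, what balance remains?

$123.23

Installment 1: $314.83 − $95.80 → $219.03
Installment 2: $219.03 − $95.80 → $123.23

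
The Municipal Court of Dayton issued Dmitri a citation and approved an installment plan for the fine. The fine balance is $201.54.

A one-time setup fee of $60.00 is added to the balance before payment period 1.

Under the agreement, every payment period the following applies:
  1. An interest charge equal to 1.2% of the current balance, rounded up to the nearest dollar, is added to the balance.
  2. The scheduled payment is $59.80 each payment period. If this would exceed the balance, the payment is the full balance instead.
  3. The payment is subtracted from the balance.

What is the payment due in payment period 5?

Payment period 1: opening $261.54; interest $4.00 → $265.54; payment $59.80; balance $205.74
Payment period 2: opening $205.74; interest $3.00 → $208.74; payment $59.80; balance $148.94
Payment period 3: opening $148.94; interest $2.00 → $150.94; payment $59.80; balance $91.14
Payment period 4: opening $91.14; interest $2.00 → $93.14; payment $59.80; balance $33.34
Payment period 5: opening $33.34; interest $1.00 → $34.34; payment $34.34; balance $0.00

$34.34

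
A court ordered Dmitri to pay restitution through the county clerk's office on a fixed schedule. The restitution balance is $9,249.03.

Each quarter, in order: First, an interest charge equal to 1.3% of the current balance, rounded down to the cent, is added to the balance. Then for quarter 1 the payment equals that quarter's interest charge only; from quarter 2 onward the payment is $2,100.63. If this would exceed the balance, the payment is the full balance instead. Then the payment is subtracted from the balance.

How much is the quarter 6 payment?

$1,186.86

Quarter 1: $9,249.03 +$120.23 interest = $9,369.26; pay $120.23 → $9,249.03
Quarter 2: $9,249.03 +$120.23 interest = $9,369.26; pay $2,100.63 → $7,268.63
Quarter 3: $7,268.63 +$94.49 interest = $7,363.12; pay $2,100.63 → $5,262.49
Quarter 4: $5,262.49 +$68.41 interest = $5,330.90; pay $2,100.63 → $3,230.27
Quarter 5: $3,230.27 +$41.99 interest = $3,272.26; pay $2,100.63 → $1,171.63
Quarter 6: $1,171.63 +$15.23 interest = $1,186.86; pay $1,186.86 → $0.00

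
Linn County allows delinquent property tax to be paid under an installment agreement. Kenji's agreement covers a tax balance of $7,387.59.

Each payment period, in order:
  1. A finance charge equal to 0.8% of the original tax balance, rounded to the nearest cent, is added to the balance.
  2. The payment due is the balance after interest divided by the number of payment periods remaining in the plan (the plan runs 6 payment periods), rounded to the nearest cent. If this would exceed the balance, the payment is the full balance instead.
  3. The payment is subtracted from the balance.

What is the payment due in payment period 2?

Payment period 1: opening $7,387.59; interest $59.10 → $7,446.69; payment $1,241.12; balance $6,205.57
Payment period 2: opening $6,205.57; interest $59.10 → $6,264.67; payment $1,252.93; balance $5,011.74

$1,252.93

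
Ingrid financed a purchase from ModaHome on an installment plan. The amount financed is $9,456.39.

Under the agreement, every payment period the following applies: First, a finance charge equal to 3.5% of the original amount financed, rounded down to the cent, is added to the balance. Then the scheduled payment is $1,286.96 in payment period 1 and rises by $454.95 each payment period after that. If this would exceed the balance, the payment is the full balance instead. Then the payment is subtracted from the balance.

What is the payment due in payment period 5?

Payment period 1: opening $9,456.39; interest $330.97 → $9,787.36; payment $1,286.96; balance $8,500.40
Payment period 2: opening $8,500.40; interest $330.97 → $8,831.37; payment $1,741.91; balance $7,089.46
Payment period 3: opening $7,089.46; interest $330.97 → $7,420.43; payment $2,196.86; balance $5,223.57
Payment period 4: opening $5,223.57; interest $330.97 → $5,554.54; payment $2,651.81; balance $2,902.73
Payment period 5: opening $2,902.73; interest $330.97 → $3,233.70; payment $3,106.76; balance $126.94

$3,106.76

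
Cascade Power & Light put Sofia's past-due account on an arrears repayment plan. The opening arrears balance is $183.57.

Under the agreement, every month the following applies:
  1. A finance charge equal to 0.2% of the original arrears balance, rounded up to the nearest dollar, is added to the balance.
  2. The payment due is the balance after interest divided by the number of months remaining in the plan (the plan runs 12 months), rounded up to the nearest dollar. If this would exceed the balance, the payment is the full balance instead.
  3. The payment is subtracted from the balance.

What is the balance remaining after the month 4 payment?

$123.57

# | Opening | Interest | Payment | End bal
1 | $183.57 | $1.00 | $16.00 | $168.57
2 | $168.57 | $1.00 | $16.00 | $153.57
3 | $153.57 | $1.00 | $16.00 | $138.57
4 | $138.57 | $1.00 | $16.00 | $123.57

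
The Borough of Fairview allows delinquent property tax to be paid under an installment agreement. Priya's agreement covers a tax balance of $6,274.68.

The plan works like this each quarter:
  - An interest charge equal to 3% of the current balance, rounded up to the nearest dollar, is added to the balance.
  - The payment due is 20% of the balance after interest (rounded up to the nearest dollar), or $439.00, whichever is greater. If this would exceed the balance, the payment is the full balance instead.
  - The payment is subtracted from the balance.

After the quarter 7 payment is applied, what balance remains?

Quarter 1: $6,274.68 +$189.00 interest = $6,463.68; pay $1,293.00 → $5,170.68
Quarter 2: $5,170.68 +$156.00 interest = $5,326.68; pay $1,066.00 → $4,260.68
Quarter 3: $4,260.68 +$128.00 interest = $4,388.68; pay $878.00 → $3,510.68
Quarter 4: $3,510.68 +$106.00 interest = $3,616.68; pay $724.00 → $2,892.68
Quarter 5: $2,892.68 +$87.00 interest = $2,979.68; pay $596.00 → $2,383.68
Quarter 6: $2,383.68 +$72.00 interest = $2,455.68; pay $492.00 → $1,963.68
Quarter 7: $1,963.68 +$59.00 interest = $2,022.68; pay $439.00 → $1,583.68

$1,583.68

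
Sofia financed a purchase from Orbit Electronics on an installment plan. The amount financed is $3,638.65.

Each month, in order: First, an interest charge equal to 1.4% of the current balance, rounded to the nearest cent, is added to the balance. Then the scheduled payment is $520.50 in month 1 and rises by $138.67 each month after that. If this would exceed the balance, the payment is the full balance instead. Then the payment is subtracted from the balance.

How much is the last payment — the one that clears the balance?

Month 1: opening $3,638.65; interest $50.94 → $3,689.59; payment $520.50; balance $3,169.09
Month 2: opening $3,169.09; interest $44.37 → $3,213.46; payment $659.17; balance $2,554.29
Month 3: opening $2,554.29; interest $35.76 → $2,590.05; payment $797.84; balance $1,792.21
Month 4: opening $1,792.21; interest $25.09 → $1,817.30; payment $936.51; balance $880.79
Month 5: opening $880.79; interest $12.33 → $893.12; payment $893.12; balance $0.00

$893.12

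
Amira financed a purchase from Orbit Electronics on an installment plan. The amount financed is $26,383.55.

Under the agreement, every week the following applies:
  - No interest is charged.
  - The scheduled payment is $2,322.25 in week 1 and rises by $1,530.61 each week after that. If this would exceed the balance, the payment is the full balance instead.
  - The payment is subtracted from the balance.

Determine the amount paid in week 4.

# | Opening | Payment | End bal
1 | $26,383.55 | $2,322.25 | $24,061.30
2 | $24,061.30 | $3,852.86 | $20,208.44
3 | $20,208.44 | $5,383.47 | $14,824.97
4 | $14,824.97 | $6,914.08 | $7,910.89

$6,914.08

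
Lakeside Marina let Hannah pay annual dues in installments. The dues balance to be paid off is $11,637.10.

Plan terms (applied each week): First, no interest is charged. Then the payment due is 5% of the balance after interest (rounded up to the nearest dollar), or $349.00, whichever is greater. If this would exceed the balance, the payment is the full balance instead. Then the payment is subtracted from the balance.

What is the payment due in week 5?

$474.00

# | Opening | Payment | End bal
1 | $11,637.10 | $582.00 | $11,055.10
2 | $11,055.10 | $553.00 | $10,502.10
3 | $10,502.10 | $526.00 | $9,976.10
4 | $9,976.10 | $499.00 | $9,477.10
5 | $9,477.10 | $474.00 | $9,003.10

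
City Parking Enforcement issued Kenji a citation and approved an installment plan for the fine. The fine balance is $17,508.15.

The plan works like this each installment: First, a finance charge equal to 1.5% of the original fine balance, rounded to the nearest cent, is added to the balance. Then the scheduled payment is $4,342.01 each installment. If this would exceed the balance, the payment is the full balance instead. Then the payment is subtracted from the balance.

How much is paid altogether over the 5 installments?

$18,821.25

# | Opening | Interest | Payment | End bal
1 | $17,508.15 | $262.62 | $4,342.01 | $13,428.76
2 | $13,428.76 | $262.62 | $4,342.01 | $9,349.37
3 | $9,349.37 | $262.62 | $4,342.01 | $5,269.98
4 | $5,269.98 | $262.62 | $4,342.01 | $1,190.59
5 | $1,190.59 | $262.62 | $1,453.21 | $0.00
Total paid: $18,821.25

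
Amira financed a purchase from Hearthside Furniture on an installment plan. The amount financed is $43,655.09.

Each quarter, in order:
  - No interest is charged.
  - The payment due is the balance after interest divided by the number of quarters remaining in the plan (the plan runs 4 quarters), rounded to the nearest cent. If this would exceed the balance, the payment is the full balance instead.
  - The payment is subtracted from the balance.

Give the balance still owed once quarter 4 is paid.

Quarter 1: $43,655.09 − $10,913.77 → $32,741.32
Quarter 2: $32,741.32 − $10,913.77 → $21,827.55
Quarter 3: $21,827.55 − $10,913.78 → $10,913.77
Quarter 4: $10,913.77 − $10,913.77 → $0.00

$0.00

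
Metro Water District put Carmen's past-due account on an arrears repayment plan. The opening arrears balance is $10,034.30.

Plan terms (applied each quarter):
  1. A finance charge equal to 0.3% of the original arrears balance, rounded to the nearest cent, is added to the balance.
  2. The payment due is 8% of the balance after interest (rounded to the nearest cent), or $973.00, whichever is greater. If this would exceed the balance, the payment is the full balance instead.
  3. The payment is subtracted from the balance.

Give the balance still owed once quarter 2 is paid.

$8,148.50

Quarter 1: $10,034.30 +$30.10 interest = $10,064.40; pay $973.00 → $9,091.40
Quarter 2: $9,091.40 +$30.10 interest = $9,121.50; pay $973.00 → $8,148.50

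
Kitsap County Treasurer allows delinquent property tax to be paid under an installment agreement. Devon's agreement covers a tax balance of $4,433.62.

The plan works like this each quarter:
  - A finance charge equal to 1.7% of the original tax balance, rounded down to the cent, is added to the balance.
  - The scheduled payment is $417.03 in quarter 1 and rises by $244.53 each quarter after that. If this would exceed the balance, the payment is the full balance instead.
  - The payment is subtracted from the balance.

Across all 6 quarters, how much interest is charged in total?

$452.22

# | Opening | Interest | Payment | End bal
1 | $4,433.62 | $75.37 | $417.03 | $4,091.96
2 | $4,091.96 | $75.37 | $661.56 | $3,505.77
3 | $3,505.77 | $75.37 | $906.09 | $2,675.05
4 | $2,675.05 | $75.37 | $1,150.62 | $1,599.80
5 | $1,599.80 | $75.37 | $1,395.15 | $280.02
6 | $280.02 | $75.37 | $355.39 | $0.00
Total interest: $75.37 + $75.37 + $75.37 + $75.37 + $75.37 + $75.37 = $452.22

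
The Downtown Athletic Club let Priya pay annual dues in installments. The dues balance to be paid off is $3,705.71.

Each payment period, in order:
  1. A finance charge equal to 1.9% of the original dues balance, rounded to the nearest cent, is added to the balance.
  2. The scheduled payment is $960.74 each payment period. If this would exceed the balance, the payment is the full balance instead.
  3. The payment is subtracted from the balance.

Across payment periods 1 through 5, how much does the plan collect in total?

Payment period 1: opening $3,705.71; interest $70.41 → $3,776.12; payment $960.74; balance $2,815.38
Payment period 2: opening $2,815.38; interest $70.41 → $2,885.79; payment $960.74; balance $1,925.05
Payment period 3: opening $1,925.05; interest $70.41 → $1,995.46; payment $960.74; balance $1,034.72
Payment period 4: opening $1,034.72; interest $70.41 → $1,105.13; payment $960.74; balance $144.39
Payment period 5: opening $144.39; interest $70.41 → $214.80; payment $214.80; balance $0.00
Total paid: $4,057.76

$4,057.76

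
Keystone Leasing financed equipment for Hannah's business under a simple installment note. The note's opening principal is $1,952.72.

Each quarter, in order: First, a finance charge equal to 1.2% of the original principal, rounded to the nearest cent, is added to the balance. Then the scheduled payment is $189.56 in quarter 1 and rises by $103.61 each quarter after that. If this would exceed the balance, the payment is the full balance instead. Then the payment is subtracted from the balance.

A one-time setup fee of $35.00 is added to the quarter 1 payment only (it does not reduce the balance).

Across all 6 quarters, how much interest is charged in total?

$140.58

Quarter 1: opening $1,952.72; interest $23.43 → $1,976.15; payment $189.56 (+ $35.00 fee); balance $1,786.59
Quarter 2: opening $1,786.59; interest $23.43 → $1,810.02; payment $293.17; balance $1,516.85
Quarter 3: opening $1,516.85; interest $23.43 → $1,540.28; payment $396.78; balance $1,143.50
Quarter 4: opening $1,143.50; interest $23.43 → $1,166.93; payment $500.39; balance $666.54
Quarter 5: opening $666.54; interest $23.43 → $689.97; payment $604.00; balance $85.97
Quarter 6: opening $85.97; interest $23.43 → $109.40; payment $109.40; balance $0.00
Total interest: $23.43 + $23.43 + $23.43 + $23.43 + $23.43 + $23.43 = $140.58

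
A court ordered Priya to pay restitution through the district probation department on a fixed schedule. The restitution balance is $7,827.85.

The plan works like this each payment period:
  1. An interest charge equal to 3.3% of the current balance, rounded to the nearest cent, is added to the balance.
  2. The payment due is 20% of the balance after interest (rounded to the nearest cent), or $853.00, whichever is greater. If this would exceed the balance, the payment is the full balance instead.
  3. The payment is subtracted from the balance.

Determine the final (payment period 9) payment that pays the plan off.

Payment period 1: opening $7,827.85; interest $258.32 → $8,086.17; payment $1,617.23; balance $6,468.94
Payment period 2: opening $6,468.94; interest $213.48 → $6,682.42; payment $1,336.48; balance $5,345.94
Payment period 3: opening $5,345.94; interest $176.42 → $5,522.36; payment $1,104.47; balance $4,417.89
Payment period 4: opening $4,417.89; interest $145.79 → $4,563.68; payment $912.74; balance $3,650.94
Payment period 5: opening $3,650.94; interest $120.48 → $3,771.42; payment $853.00; balance $2,918.42
Payment period 6: opening $2,918.42; interest $96.31 → $3,014.73; payment $853.00; balance $2,161.73
Payment period 7: opening $2,161.73; interest $71.34 → $2,233.07; payment $853.00; balance $1,380.07
Payment period 8: opening $1,380.07; interest $45.54 → $1,425.61; payment $853.00; balance $572.61
Payment period 9: opening $572.61; interest $18.90 → $591.51; payment $591.51; balance $0.00

$591.51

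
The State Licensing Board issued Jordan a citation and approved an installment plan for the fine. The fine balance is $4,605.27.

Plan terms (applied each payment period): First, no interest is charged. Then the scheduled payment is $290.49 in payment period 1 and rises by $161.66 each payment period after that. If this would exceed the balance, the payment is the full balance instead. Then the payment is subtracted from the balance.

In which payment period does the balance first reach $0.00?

Payment period 1: opening $4,605.27; payment $290.49; balance $4,314.78
Payment period 2: opening $4,314.78; payment $452.15; balance $3,862.63
Payment period 3: opening $3,862.63; payment $613.81; balance $3,248.82
Payment period 4: opening $3,248.82; payment $775.47; balance $2,473.35
Payment period 5: opening $2,473.35; payment $937.13; balance $1,536.22
Payment period 6: opening $1,536.22; payment $1,098.79; balance $437.43
Payment period 7: opening $437.43; payment $437.43; balance $0.00
Balance reaches $0.00 in payment period 7.

7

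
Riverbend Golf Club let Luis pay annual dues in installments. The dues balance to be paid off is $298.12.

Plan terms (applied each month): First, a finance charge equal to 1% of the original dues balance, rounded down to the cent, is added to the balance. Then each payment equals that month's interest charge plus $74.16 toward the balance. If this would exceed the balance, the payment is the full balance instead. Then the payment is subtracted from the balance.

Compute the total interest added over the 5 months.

$14.90

Month 1: opening $298.12; interest $2.98 → $301.10; payment $77.14; balance $223.96
Month 2: opening $223.96; interest $2.98 → $226.94; payment $77.14; balance $149.80
Month 3: opening $149.80; interest $2.98 → $152.78; payment $77.14; balance $75.64
Month 4: opening $75.64; interest $2.98 → $78.62; payment $77.14; balance $1.48
Month 5: opening $1.48; interest $2.98 → $4.46; payment $4.46; balance $0.00
Total interest: $2.98 + $2.98 + $2.98 + $2.98 + $2.98 = $14.90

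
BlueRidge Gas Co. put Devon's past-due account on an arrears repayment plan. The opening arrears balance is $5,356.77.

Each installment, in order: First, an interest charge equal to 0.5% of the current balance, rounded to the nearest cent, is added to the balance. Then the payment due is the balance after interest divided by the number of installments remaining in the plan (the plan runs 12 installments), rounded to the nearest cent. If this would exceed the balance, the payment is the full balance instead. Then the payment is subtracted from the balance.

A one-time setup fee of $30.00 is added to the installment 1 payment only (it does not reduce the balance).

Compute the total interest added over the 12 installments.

Installment 1: $5,356.77 +$26.78 interest = $5,383.55; pay $448.63 (+ $30.00 fee) → $4,934.92
Installment 2: $4,934.92 +$24.67 interest = $4,959.59; pay $450.87 → $4,508.72
Installment 3: $4,508.72 +$22.54 interest = $4,531.26; pay $453.13 → $4,078.13
Installment 4: $4,078.13 +$20.39 interest = $4,098.52; pay $455.39 → $3,643.13
Installment 5: $3,643.13 +$18.22 interest = $3,661.35; pay $457.67 → $3,203.68
Installment 6: $3,203.68 +$16.02 interest = $3,219.70; pay $459.96 → $2,759.74
Installment 7: $2,759.74 +$13.80 interest = $2,773.54; pay $462.26 → $2,311.28
Installment 8: $2,311.28 +$11.56 interest = $2,322.84; pay $464.57 → $1,858.27
Installment 9: $1,858.27 +$9.29 interest = $1,867.56; pay $466.89 → $1,400.67
Installment 10: $1,400.67 +$7.00 interest = $1,407.67; pay $469.22 → $938.45
Installment 11: $938.45 +$4.69 interest = $943.14; pay $471.57 → $471.57
Installment 12: $471.57 +$2.36 interest = $473.93; pay $473.93 → $0.00
Total interest: $26.78 + $24.67 + $22.54 + $20.39 + $18.22 + $16.02 + $13.80 + $11.56 + $9.29 + $7.00 + $4.69 + $2.36 = $177.32

$177.32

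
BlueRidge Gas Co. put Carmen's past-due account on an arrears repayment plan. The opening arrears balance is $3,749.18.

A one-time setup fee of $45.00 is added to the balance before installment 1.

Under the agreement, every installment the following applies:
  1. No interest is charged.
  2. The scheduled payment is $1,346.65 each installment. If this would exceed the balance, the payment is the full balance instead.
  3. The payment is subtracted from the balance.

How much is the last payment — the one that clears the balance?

$1,100.88

Installment 1: $3,794.18 − $1,346.65 → $2,447.53
Installment 2: $2,447.53 − $1,346.65 → $1,100.88
Installment 3: $1,100.88 − $1,100.88 → $0.00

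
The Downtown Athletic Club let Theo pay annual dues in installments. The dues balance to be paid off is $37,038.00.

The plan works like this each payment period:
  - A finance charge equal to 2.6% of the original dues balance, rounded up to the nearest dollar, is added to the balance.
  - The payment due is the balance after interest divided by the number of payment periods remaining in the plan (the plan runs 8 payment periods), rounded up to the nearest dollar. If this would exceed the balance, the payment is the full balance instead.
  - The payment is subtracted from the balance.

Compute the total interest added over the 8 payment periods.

# | Opening | Interest | Payment | End bal
1 | $37,038.00 | $963.00 | $4,751.00 | $33,250.00
2 | $33,250.00 | $963.00 | $4,888.00 | $29,325.00
3 | $29,325.00 | $963.00 | $5,048.00 | $25,240.00
4 | $25,240.00 | $963.00 | $5,241.00 | $20,962.00
5 | $20,962.00 | $963.00 | $5,482.00 | $16,443.00
6 | $16,443.00 | $963.00 | $5,802.00 | $11,604.00
7 | $11,604.00 | $963.00 | $6,284.00 | $6,283.00
8 | $6,283.00 | $963.00 | $7,246.00 | $0.00
Total interest: $963.00 + $963.00 + $963.00 + $963.00 + $963.00 + $963.00 + $963.00 + $963.00 = $7,704.00

$7,704.00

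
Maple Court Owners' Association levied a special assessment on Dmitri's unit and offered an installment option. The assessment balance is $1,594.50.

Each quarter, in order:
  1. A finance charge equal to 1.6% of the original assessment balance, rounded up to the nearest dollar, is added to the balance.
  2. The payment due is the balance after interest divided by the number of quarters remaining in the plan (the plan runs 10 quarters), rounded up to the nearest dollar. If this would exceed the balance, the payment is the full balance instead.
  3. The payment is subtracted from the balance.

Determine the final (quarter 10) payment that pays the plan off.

# | Opening | Interest | Payment | End bal
1 | $1,594.50 | $26.00 | $163.00 | $1,457.50
2 | $1,457.50 | $26.00 | $165.00 | $1,318.50
3 | $1,318.50 | $26.00 | $169.00 | $1,175.50
4 | $1,175.50 | $26.00 | $172.00 | $1,029.50
5 | $1,029.50 | $26.00 | $176.00 | $879.50
6 | $879.50 | $26.00 | $182.00 | $723.50
7 | $723.50 | $26.00 | $188.00 | $561.50
8 | $561.50 | $26.00 | $196.00 | $391.50
9 | $391.50 | $26.00 | $209.00 | $208.50
10 | $208.50 | $26.00 | $234.50 | $0.00

$234.50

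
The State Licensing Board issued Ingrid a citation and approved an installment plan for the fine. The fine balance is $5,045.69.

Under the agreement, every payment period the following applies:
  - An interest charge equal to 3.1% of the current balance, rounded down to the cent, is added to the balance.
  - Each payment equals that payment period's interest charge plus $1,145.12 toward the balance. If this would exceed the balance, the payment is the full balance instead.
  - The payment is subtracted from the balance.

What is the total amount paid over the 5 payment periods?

$5,472.76

Payment period 1: $5,045.69 +$156.41 interest = $5,202.10; pay $1,301.53 → $3,900.57
Payment period 2: $3,900.57 +$120.91 interest = $4,021.48; pay $1,266.03 → $2,755.45
Payment period 3: $2,755.45 +$85.41 interest = $2,840.86; pay $1,230.53 → $1,610.33
Payment period 4: $1,610.33 +$49.92 interest = $1,660.25; pay $1,195.04 → $465.21
Payment period 5: $465.21 +$14.42 interest = $479.63; pay $479.63 → $0.00
Total paid: $5,472.76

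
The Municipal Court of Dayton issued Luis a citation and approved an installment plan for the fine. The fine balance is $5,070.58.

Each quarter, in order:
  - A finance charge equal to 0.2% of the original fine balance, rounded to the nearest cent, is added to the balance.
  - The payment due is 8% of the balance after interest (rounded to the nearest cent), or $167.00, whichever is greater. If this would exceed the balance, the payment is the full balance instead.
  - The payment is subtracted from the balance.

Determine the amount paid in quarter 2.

$374.75

Quarter 1: opening $5,070.58; interest $10.14 → $5,080.72; payment $406.46; balance $4,674.26
Quarter 2: opening $4,674.26; interest $10.14 → $4,684.40; payment $374.75; balance $4,309.65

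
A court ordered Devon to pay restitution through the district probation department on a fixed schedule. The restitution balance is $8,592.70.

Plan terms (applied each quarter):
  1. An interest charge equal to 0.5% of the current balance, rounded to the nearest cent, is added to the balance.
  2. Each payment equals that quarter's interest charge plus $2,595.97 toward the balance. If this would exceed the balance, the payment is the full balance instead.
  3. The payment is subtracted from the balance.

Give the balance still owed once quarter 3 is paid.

# | Opening | Interest | Payment | End bal
1 | $8,592.70 | $42.96 | $2,638.93 | $5,996.73
2 | $5,996.73 | $29.98 | $2,625.95 | $3,400.76
3 | $3,400.76 | $17.00 | $2,612.97 | $804.79

$804.79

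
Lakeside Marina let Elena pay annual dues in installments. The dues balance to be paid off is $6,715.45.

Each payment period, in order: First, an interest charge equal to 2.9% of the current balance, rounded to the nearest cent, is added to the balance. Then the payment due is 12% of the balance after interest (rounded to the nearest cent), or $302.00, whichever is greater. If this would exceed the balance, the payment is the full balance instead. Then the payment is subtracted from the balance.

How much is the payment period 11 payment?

$307.37

Payment period 1: $6,715.45 +$194.75 interest = $6,910.20; pay $829.22 → $6,080.98
Payment period 2: $6,080.98 +$176.35 interest = $6,257.33; pay $750.88 → $5,506.45
Payment period 3: $5,506.45 +$159.69 interest = $5,666.14; pay $679.94 → $4,986.20
Payment period 4: $4,986.20 +$144.60 interest = $5,130.80; pay $615.70 → $4,515.10
Payment period 5: $4,515.10 +$130.94 interest = $4,646.04; pay $557.52 → $4,088.52
Payment period 6: $4,088.52 +$118.57 interest = $4,207.09; pay $504.85 → $3,702.24
Payment period 7: $3,702.24 +$107.36 interest = $3,809.60; pay $457.15 → $3,352.45
Payment period 8: $3,352.45 +$97.22 interest = $3,449.67; pay $413.96 → $3,035.71
Payment period 9: $3,035.71 +$88.04 interest = $3,123.75; pay $374.85 → $2,748.90
Payment period 10: $2,748.90 +$79.72 interest = $2,828.62; pay $339.43 → $2,489.19
Payment period 11: $2,489.19 +$72.19 interest = $2,561.38; pay $307.37 → $2,254.01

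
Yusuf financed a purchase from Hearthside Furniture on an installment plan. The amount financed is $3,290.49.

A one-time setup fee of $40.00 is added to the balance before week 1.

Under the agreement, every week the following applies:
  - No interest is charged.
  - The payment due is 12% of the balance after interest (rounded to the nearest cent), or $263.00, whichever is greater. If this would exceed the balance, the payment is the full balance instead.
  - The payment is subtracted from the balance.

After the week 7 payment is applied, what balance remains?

# | Opening | Payment | End bal
1 | $3,330.49 | $399.66 | $2,930.83
2 | $2,930.83 | $351.70 | $2,579.13
3 | $2,579.13 | $309.50 | $2,269.63
4 | $2,269.63 | $272.36 | $1,997.27
5 | $1,997.27 | $263.00 | $1,734.27
6 | $1,734.27 | $263.00 | $1,471.27
7 | $1,471.27 | $263.00 | $1,208.27

$1,208.27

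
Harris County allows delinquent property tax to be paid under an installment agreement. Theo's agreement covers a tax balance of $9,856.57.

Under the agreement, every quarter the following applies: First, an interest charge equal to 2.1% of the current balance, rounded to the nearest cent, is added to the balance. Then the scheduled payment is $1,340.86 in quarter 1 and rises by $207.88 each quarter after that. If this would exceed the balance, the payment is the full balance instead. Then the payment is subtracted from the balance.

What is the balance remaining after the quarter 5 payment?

Quarter 1: $9,856.57 +$206.99 interest = $10,063.56; pay $1,340.86 → $8,722.70
Quarter 2: $8,722.70 +$183.18 interest = $8,905.88; pay $1,548.74 → $7,357.14
Quarter 3: $7,357.14 +$154.50 interest = $7,511.64; pay $1,756.62 → $5,755.02
Quarter 4: $5,755.02 +$120.86 interest = $5,875.88; pay $1,964.50 → $3,911.38
Quarter 5: $3,911.38 +$82.14 interest = $3,993.52; pay $2,172.38 → $1,821.14

$1,821.14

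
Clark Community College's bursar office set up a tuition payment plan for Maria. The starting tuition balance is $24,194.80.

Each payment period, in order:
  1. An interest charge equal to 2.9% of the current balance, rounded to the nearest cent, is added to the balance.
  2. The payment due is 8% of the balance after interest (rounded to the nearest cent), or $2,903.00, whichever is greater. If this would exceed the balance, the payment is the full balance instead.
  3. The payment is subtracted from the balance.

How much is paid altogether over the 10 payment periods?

$28,104.70

Payment period 1: opening $24,194.80; interest $701.65 → $24,896.45; payment $2,903.00; balance $21,993.45
Payment period 2: opening $21,993.45; interest $637.81 → $22,631.26; payment $2,903.00; balance $19,728.26
Payment period 3: opening $19,728.26; interest $572.12 → $20,300.38; payment $2,903.00; balance $17,397.38
Payment period 4: opening $17,397.38; interest $504.52 → $17,901.90; payment $2,903.00; balance $14,998.90
Payment period 5: opening $14,998.90; interest $434.97 → $15,433.87; payment $2,903.00; balance $12,530.87
Payment period 6: opening $12,530.87; interest $363.40 → $12,894.27; payment $2,903.00; balance $9,991.27
Payment period 7: opening $9,991.27; interest $289.75 → $10,281.02; payment $2,903.00; balance $7,378.02
Payment period 8: opening $7,378.02; interest $213.96 → $7,591.98; payment $2,903.00; balance $4,688.98
Payment period 9: opening $4,688.98; interest $135.98 → $4,824.96; payment $2,903.00; balance $1,921.96
Payment period 10: opening $1,921.96; interest $55.74 → $1,977.70; payment $1,977.70; balance $0.00
Total paid: $28,104.70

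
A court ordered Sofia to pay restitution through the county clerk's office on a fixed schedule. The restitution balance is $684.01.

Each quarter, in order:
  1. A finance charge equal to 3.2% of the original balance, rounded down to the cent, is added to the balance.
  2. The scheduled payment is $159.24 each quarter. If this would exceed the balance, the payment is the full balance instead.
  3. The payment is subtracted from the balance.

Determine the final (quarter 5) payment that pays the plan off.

$156.45

Quarter 1: $684.01 +$21.88 interest = $705.89; pay $159.24 → $546.65
Quarter 2: $546.65 +$21.88 interest = $568.53; pay $159.24 → $409.29
Quarter 3: $409.29 +$21.88 interest = $431.17; pay $159.24 → $271.93
Quarter 4: $271.93 +$21.88 interest = $293.81; pay $159.24 → $134.57
Quarter 5: $134.57 +$21.88 interest = $156.45; pay $156.45 → $0.00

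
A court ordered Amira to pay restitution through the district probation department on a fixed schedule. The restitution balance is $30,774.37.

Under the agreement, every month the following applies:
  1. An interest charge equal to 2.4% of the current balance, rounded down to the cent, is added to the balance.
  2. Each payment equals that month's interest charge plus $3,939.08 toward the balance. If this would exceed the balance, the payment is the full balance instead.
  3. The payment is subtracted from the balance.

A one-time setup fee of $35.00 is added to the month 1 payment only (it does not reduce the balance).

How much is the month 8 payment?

Month 1: $30,774.37 +$738.58 interest = $31,512.95; pay $4,677.66 (+ $35.00 fee) → $26,835.29
Month 2: $26,835.29 +$644.04 interest = $27,479.33; pay $4,583.12 → $22,896.21
Month 3: $22,896.21 +$549.50 interest = $23,445.71; pay $4,488.58 → $18,957.13
Month 4: $18,957.13 +$454.97 interest = $19,412.10; pay $4,394.05 → $15,018.05
Month 5: $15,018.05 +$360.43 interest = $15,378.48; pay $4,299.51 → $11,078.97
Month 6: $11,078.97 +$265.89 interest = $11,344.86; pay $4,204.97 → $7,139.89
Month 7: $7,139.89 +$171.35 interest = $7,311.24; pay $4,110.43 → $3,200.81
Month 8: $3,200.81 +$76.81 interest = $3,277.62; pay $3,277.62 → $0.00

$3,277.62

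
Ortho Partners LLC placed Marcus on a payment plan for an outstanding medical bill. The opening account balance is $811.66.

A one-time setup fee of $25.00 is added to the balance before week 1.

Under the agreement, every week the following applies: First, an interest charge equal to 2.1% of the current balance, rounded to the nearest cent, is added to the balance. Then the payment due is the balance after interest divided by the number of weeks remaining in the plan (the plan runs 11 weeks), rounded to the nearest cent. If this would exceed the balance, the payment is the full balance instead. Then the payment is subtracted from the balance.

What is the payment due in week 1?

# | Opening | Interest | Payment | End bal
1 | $836.66 | $17.57 | $77.66 | $776.57

$77.66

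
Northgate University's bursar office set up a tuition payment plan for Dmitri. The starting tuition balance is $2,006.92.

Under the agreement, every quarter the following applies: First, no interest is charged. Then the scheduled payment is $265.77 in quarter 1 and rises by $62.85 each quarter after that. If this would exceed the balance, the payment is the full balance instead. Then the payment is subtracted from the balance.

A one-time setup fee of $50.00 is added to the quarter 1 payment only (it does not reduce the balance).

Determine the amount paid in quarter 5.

Quarter 1: opening $2,006.92; payment $265.77 (+ $50.00 fee); balance $1,741.15
Quarter 2: opening $1,741.15; payment $328.62; balance $1,412.53
Quarter 3: opening $1,412.53; payment $391.47; balance $1,021.06
Quarter 4: opening $1,021.06; payment $454.32; balance $566.74
Quarter 5: opening $566.74; payment $517.17; balance $49.57

$517.17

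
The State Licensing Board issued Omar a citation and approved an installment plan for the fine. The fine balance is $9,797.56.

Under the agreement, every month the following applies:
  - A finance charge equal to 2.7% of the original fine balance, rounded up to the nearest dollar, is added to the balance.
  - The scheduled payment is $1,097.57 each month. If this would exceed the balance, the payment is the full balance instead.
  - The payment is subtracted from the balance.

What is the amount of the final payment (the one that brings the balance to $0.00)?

Month 1: opening $9,797.56; interest $265.00 → $10,062.56; payment $1,097.57; balance $8,964.99
Month 2: opening $8,964.99; interest $265.00 → $9,229.99; payment $1,097.57; balance $8,132.42
Month 3: opening $8,132.42; interest $265.00 → $8,397.42; payment $1,097.57; balance $7,299.85
Month 4: opening $7,299.85; interest $265.00 → $7,564.85; payment $1,097.57; balance $6,467.28
Month 5: opening $6,467.28; interest $265.00 → $6,732.28; payment $1,097.57; balance $5,634.71
Month 6: opening $5,634.71; interest $265.00 → $5,899.71; payment $1,097.57; balance $4,802.14
Month 7: opening $4,802.14; interest $265.00 → $5,067.14; payment $1,097.57; balance $3,969.57
Month 8: opening $3,969.57; interest $265.00 → $4,234.57; payment $1,097.57; balance $3,137.00
Month 9: opening $3,137.00; interest $265.00 → $3,402.00; payment $1,097.57; balance $2,304.43
Month 10: opening $2,304.43; interest $265.00 → $2,569.43; payment $1,097.57; balance $1,471.86
Month 11: opening $1,471.86; interest $265.00 → $1,736.86; payment $1,097.57; balance $639.29
Month 12: opening $639.29; interest $265.00 → $904.29; payment $904.29; balance $0.00

$904.29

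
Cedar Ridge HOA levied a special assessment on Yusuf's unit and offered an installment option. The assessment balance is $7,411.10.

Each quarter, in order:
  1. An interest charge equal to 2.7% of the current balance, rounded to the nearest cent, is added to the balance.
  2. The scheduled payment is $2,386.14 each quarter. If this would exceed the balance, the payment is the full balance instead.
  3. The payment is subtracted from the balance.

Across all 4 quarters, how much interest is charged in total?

Quarter 1: opening $7,411.10; interest $200.10 → $7,611.20; payment $2,386.14; balance $5,225.06
Quarter 2: opening $5,225.06; interest $141.08 → $5,366.14; payment $2,386.14; balance $2,980.00
Quarter 3: opening $2,980.00; interest $80.46 → $3,060.46; payment $2,386.14; balance $674.32
Quarter 4: opening $674.32; interest $18.21 → $692.53; payment $692.53; balance $0.00
Total interest: $200.10 + $141.08 + $80.46 + $18.21 = $439.85

$439.85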